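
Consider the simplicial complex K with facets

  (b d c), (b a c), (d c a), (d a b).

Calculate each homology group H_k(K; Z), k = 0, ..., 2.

H_0 = Z,  H_1 = 0,  H_2 = Z.

Take the total order a < b < c < d on the vertex set. Then K (dimension 2) consists of the simplices:

  0-simplices (4): a, b, c, d
  1-simplices (6): ab, ac, ad, bc, bd, cd
  2-simplices (4): abc, abd, acd, bcd

so the chain groups are C_0 ≅ Z^4, C_1 ≅ Z^6, C_2 ≅ Z^4.

Boundary ∂_1: C_1 → C_0 maps an edge to its endpoints' difference, ∂[p,q] = q − p. For instance
  ∂cd = d − c.
The 4×6 boundary matrix has rank 3 and Smith normal form diag(1,1,1).

Boundary ∂_2: C_2 → C_1 maps a triangle to the signed sum of its edges. For instance
  ∂abc = bc − ac + ab,
  ∂bcd = cd − bd + bc.
This gives a 6×4 integer matrix of rank 3; reducing to Smith normal form yields diagonal entries (1,1,1).

Computing H_k = (kernel of ∂_k) / (image of ∂_{k+1}):

  H_0: rank C_0 − rank ∂_1 = 4 − 3 = 1, and the invariant factors of ∂_1 are all 1, so H_0 ≅ Z.
  H_1: rank ker ∂_1 − rank ∂_2 = (6 − 3) − 3 = 0, and the invariant factors of ∂_2 are all 1, so H_1 ≅ 0.
  H_2: rank ker ∂_2 − rank ∂_3 = (4 − 3) − 0 = 1, and there is no ∂_3, so H_2 ≅ Z.

As a check, the Euler characteristic is 4 − 6 + 4 = 2, which agrees with 1 − 0 + 1 = 2.
(K is a triangulation of the 2-sphere S^2.)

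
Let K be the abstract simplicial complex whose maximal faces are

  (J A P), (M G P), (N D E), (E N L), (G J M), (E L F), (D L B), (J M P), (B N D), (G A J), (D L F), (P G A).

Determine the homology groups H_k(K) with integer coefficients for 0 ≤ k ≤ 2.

We work with the vertex ordering A < B < D < E < F < G < J < L < M < N < P. The simplices of K, each written with vertices in increasing order, are:

  0-simplices (11): A, B, D, E, F, G, J, L, M, N, P
  1-simplices (21): AG, AJ, AP, BD, BL, BN, DE, DF, DL, DN, EF, EL, EN, FL, GJ, GM, GP, JM, JP, LN, MP
  2-simplices (12): AGJ, AGP, AJP, BDL, BDN, DEN, DFL, EFL, ELN, GJM, GMP, JMP

so the chain groups are C_0 ≅ Z^11, C_1 ≅ Z^21, C_2 ≅ Z^12.

Boundary ∂_1: C_1 → C_0 is given by ∂[p,q] = [q] − [p]. For instance
  ∂DL = L − D.
As a 11×21 matrix over Z this has rank 9, with invariant factors (1,1,1,1,1,1,1,1,1).

Boundary ∂_2: C_2 → C_1 sends each 2-simplex [p,q,r] to [q,r] − [p,r] + [p,q]. For instance
  ∂BDL = DL − BL + BD,
  ∂ELN = LN − EN + EL.
This gives a 21×12 integer matrix of rank 11; reducing to Smith normal form yields diagonal entries (1,1,1,1,1,1,1,1,1,1,1).

Now H_k = ker ∂_k / im ∂_{k+1}, so:

  H_0: rank C_0 − rank ∂_1 = 11 − 9 = 2, and the invariant factors of ∂_1 are all 1, so H_0 ≅ Z^2.
  H_1: rank ker ∂_1 − rank ∂_2 = (21 − 9) − 11 = 1, and the invariant factors of ∂_2 are all 1, so H_1 ≅ Z.
  H_2: rank ker ∂_2 − rank ∂_3 = (12 − 11) − 0 = 1, and there is no ∂_3, so H_2 ≅ Z.

H_0 ≅ Z^2,  H_1 ≅ Z,  H_2 ≅ Z.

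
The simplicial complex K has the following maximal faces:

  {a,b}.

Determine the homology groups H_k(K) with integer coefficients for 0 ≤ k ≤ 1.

K has 2 vertices, 1 edge.
rank ∂_0 = 0, rank ∂_1 = 1 ⇒ b_0 = 2 − 0 − 1 = 1; all invariant factors of ∂_1 are 1 so no torsion. So H_0 ≅ Z.
rank ∂_1 = 1, rank ∂_2 = 0 ⇒ b_1 = 1 − 1 − 0 = 0. So H_1 ≅ 0.

H_0 ≅ Z,  H_1 = 0.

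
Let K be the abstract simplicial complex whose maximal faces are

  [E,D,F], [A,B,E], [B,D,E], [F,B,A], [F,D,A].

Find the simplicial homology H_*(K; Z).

Order the vertices as A < B < D < E < F. Listing each simplex with vertices in this order, K has dimension 2 with simplices:

  0-simplices (5): A, B, D, E, F
  1-simplices (10): AB, AD, AE, AF, BD, BE, BF, DE, DF, EF
  2-simplices (5): ABE, ABF, ADF, BDE, DEF

Hence C_0 ≅ Z^5, C_1 ≅ Z^10, C_2 ≅ Z^5.

∂_1: C_1 → C_0 maps an edge to its endpoints' difference, ∂[p,q] = q − p. For instance
  ∂BF = F − B.
The resulting 5×10 matrix has rank 4, and its Smith normal form has invariant factors (1,1,1,1).

Boundary ∂_2: C_2 → C_1 sends each 2-simplex [p,q,r] to [q,r] − [p,r] + [p,q]. For instance
  ∂ABF = BF − AF + AB,
  ∂ADF = DF − AF + AD.
The resulting 10×5 matrix has rank 5, and its Smith normal form has invariant factors (1,1,1,1,1).

From H_k ≅ ker(∂_k) / im(∂_{k+1}) we obtain:

  H_0: rank C_0 − rank ∂_1 = 5 − 4 = 1, and the invariant factors of ∂_1 are all 1, so H_0 ≅ Z.
  H_1: rank ker ∂_1 − rank ∂_2 = (10 − 4) − 5 = 1, and the invariant factors of ∂_2 are all 1, so H_1 ≅ Z.
  H_2: rank ker ∂_2 − rank ∂_3 = (5 − 5) − 0 = 0, and there is no ∂_3, so H_2 ≅ 0.

H_0 ≅ Z,  H_1 ≅ Z,  H_2 = 0.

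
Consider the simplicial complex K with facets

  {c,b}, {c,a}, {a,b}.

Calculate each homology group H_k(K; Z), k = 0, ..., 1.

Take the total order a < b < c on the vertex set. Then K (dimension 1) consists of the simplices:

  0-simplices (3): a, b, c
  1-simplices (3): ab, ac, bc

so the chain groups are C_0 ≅ Z^3, C_1 ≅ Z^3.

∂_1: C_1 → C_0 maps an edge to its endpoints' difference, ∂[p,q] = q − p.
As a 3×3 matrix over Z this has rank 2, with invariant factors (1,1).

Now H_k = ker ∂_k / im ∂_{k+1}, so:

  H_0: rank C_0 − rank ∂_1 = 3 − 2 = 1, and the invariant factors of ∂_1 are all 1, so H_0 = Z.
  H_1: rank ker ∂_1 − rank ∂_2 = (3 − 2) − 0 = 1, and there is no ∂_2, so H_1 = Z.

H_0 ≅ Z,  H_1 ≅ Z.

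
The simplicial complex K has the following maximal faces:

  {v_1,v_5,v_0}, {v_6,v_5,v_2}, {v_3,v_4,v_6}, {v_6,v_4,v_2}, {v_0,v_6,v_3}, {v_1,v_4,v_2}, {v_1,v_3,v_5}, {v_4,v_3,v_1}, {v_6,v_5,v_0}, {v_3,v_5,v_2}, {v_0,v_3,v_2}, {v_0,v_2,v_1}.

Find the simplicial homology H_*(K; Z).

Take the total order v_0 < v_1 < v_2 < v_3 < v_4 < v_5 < v_6 on the vertex set. Then K (dimension 2) consists of the simplices:

  0-simplices (7): [v_0], [v_1], [v_2], [v_3], [v_4], [v_5], [v_6]
  1-simplices (18): (18 of them)
  2-simplices (12): (12 of them)

giving chain groups C_0 ≅ Z^7, C_1 ≅ Z^18, C_2 ≅ Z^12.

∂_1: C_1 → C_0 maps an edge to its endpoints' difference, ∂[p,q] = q − p. For instance
  ∂[v_5,v_6] = [v_6] − [v_5].
This gives a 7×18 integer matrix of rank 6; reducing to Smith normal form yields diagonal entries (1,1,1,1,1,1).

Boundary ∂_2: C_2 → C_1 maps a triangle to the signed sum of its edges. For instance
  ∂[v_0,v_1,v_5] = [v_1,v_5] − [v_0,v_5] + [v_0,v_1],
  ∂[v_0,v_1,v_2] = [v_1,v_2] − [v_0,v_2] + [v_0,v_1].
This gives a 18×12 integer matrix of rank 12; reducing to Smith normal form yields diagonal entries (1,1,1,1,1,1,1,1,1,1,1,2).

Computing H_k = (kernel of ∂_k) / (image of ∂_{k+1}):

  H_0: rank C_0 − rank ∂_1 = 7 − 6 = 1, and the invariant factors of ∂_1 are all 1, so H_0 ≅ Z.
  H_1: rank ker ∂_1 − rank ∂_2 = (18 − 6) − 12 = 0, and ∂_2 has invariant factor 2 > 1, so H_1 ≅ Z/2.
  H_2: rank ker ∂_2 − rank ∂_3 = (12 − 12) − 0 = 0, and there is no ∂_3, so H_2 ≅ 0.

H_0 ≅ Z,  H_1 ≅ Z/2,  H_2 = 0.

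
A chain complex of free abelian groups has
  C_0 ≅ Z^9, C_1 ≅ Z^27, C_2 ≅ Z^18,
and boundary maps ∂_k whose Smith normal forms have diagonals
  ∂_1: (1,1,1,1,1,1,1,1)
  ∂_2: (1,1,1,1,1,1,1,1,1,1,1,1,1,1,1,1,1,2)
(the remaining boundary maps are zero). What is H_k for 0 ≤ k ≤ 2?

H_0 ≅ Z,  H_1 ≅ Z ⊕ Z/2,  H_2 = 0.

H_0: b_0 = 9 − 0 − 8 = 1; torsion from ∂_1 factors > 1: none. So H_0 ≅ Z.
H_1: b_1 = 27 − 8 − 18 = 1; torsion from ∂_2 factors > 1: [2]. So H_1 ≅ Z ⊕ Z/2.
H_2: b_2 = 18 − 18 − 0 = 0; torsion from ∂_3 factors > 1: none. So H_2 ≅ 0.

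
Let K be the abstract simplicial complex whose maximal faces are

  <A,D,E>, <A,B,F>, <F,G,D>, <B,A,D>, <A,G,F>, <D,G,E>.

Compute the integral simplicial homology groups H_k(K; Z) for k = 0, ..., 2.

Take the total order A < B < D < E < F < G on the vertex set. Then K (dimension 2) consists of the simplices:

  0-simplices (6): A, B, D, E, F, G
  1-simplices (12): AB, AD, AE, AF, AG, BD, BF, DE, DF, DG, EG, FG
  2-simplices (6): ABD, ABF, ADE, AFG, DEG, DFG

Hence C_0 ≅ Z^6, C_1 ≅ Z^12, C_2 ≅ Z^6.

Boundary ∂_1: C_1 → C_0 maps an edge to its endpoints' difference, ∂[p,q] = q − p. For instance
  ∂AE = E − A.
The 6×12 boundary matrix has rank 5 and Smith normal form diag(1,1,1,1,1).

The boundary map ∂_2: C_2 → C_1 acts by ∂[p,q,r] = [q,r] − [p,r] + [p,q]. For instance
  ∂DEG = EG − DG + DE,
  ∂ABD = BD − AD + AB.
The resulting 12×6 matrix has rank 6, and its Smith normal form has invariant factors (1,1,1,1,1,1).

Now H_k = ker ∂_k / im ∂_{k+1}, so:

  H_0: rank C_0 − rank ∂_1 = 6 − 5 = 1, and the invariant factors of ∂_1 are all 1, so H_0 ≅ Z.
  H_1: rank ker ∂_1 − rank ∂_2 = (12 − 5) − 6 = 1, and the invariant factors of ∂_2 are all 1, so H_1 ≅ Z.
  H_2: rank ker ∂_2 − rank ∂_3 = (6 − 6) − 0 = 0, and there is no ∂_3, so H_2 ≅ 0.

(K is a triangulation of the cylinder S^1 x I.)

H_0 ≅ Z,  H_1 ≅ Z,  H_2 = 0.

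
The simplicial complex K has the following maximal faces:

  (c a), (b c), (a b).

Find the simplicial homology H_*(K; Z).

Take the total order a < b < c on the vertex set. Then K (dimension 1) consists of the simplices:

  0-simplices (3): a, b, c
  1-simplices (3): ab, ac, bc

Hence C_0 ≅ Z^3, C_1 ≅ Z^3.

Boundary ∂_1: C_1 → C_0 maps an edge to its endpoints' difference, ∂[p,q] = q − p. For instance
  ∂ab = b − a.
The resulting 3×3 matrix has rank 2, and its Smith normal form has invariant factors (1,1).

Reading off H_k = ker ∂_k / im ∂_{k+1}:

  H_0: rank C_0 − rank ∂_1 = 3 − 2 = 1, and the invariant factors of ∂_1 are all 1, so H_0 ≅ Z.
  H_1: rank ker ∂_1 − rank ∂_2 = (3 − 2) − 0 = 1, and there is no ∂_2, so H_1 ≅ Z.

H_0 = Z,  H_1 = Z.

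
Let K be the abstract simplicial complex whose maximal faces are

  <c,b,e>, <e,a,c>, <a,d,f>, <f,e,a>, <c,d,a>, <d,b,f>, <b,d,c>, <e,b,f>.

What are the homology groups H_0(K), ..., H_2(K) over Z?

H_0 ≅ Z,  H_1 = 0,  H_2 ≅ Z.

Order the vertices as a < b < c < d < e < f. Listing each simplex with vertices in this order, K has dimension 2 with simplices:

  0-simplices (6): a, b, c, d, e, f
  1-simplices (12): ac, ad, ae, af, bc, bd, be, bf, cd, ce, df, ef
  2-simplices (8): acd, ace, adf, aef, bcd, bce, bdf, bef

Hence C_0 ≅ Z^6, C_1 ≅ Z^12, C_2 ≅ Z^8.

∂_1: C_1 → C_0 is given by ∂[p,q] = [q] − [p]. For instance
  ∂ef = f − e.
The resulting 6×12 matrix has rank 5, and its Smith normal form has invariant factors (1,1,1,1,1).

∂_2: C_2 → C_1 acts by ∂[p,q,r] = [q,r] − [p,r] + [p,q]. For instance
  ∂aef = ef − af + ae,
  ∂adf = df − af + ad.
The resulting 12×8 matrix has rank 7, and its Smith normal form has invariant factors (1,1,1,1,1,1,1).

Now H_k = ker ∂_k / im ∂_{k+1}, so:

  H_0: rank C_0 − rank ∂_1 = 6 − 5 = 1, and the invariant factors of ∂_1 are all 1, so H_0 = Z.
  H_1: rank ker ∂_1 − rank ∂_2 = (12 − 5) − 7 = 0, and the invariant factors of ∂_2 are all 1, so H_1 = 0.
  H_2: rank ker ∂_2 − rank ∂_3 = (8 − 7) − 0 = 1, and there is no ∂_3, so H_2 = Z.

As a check, the Euler characteristic is 6 − 12 + 8 = 2, which agrees with 1 − 0 + 1 = 2.
(K is a triangulation of the 2-sphere S^2.)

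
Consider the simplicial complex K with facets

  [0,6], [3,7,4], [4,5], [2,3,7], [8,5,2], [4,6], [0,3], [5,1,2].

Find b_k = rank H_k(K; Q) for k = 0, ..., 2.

b_0 = 1, b_1 = 2, b_2 = 0.

Fix the vertex order 0 < 1 < 2 < 3 < 4 < 5 < 6 < 7 < 8 and write every simplex with vertices in increasing order. Then dim K = 2 and the simplices of K are:

  0-simplices (9): [0], [1], [2], [3], [4], [5], [6], [7], [8]
  1-simplices (14): [0,3], [0,6], [1,2], [1,5], [2,3], [2,5], [2,7], [2,8], [3,4], [3,7], [4,5], [4,6], [4,7], [5,8]
  2-simplices (4): [1,2,5], [2,3,7], [2,5,8], [3,4,7]

Hence C_0 ≅ Z^9, C_1 ≅ Z^14, C_2 ≅ Z^4.

Boundary ∂_1: C_1 → C_0 is given by ∂[p,q] = [q] − [p]. For instance
  ∂[2,8] = [8] − [2].
This gives a 9×14 integer matrix of rank 8; reducing to Smith normal form yields diagonal entries (1,1,1,1,1,1,1,1).

Boundary ∂_2: C_2 → C_1 maps a triangle to the signed sum of its edges. For instance
  ∂[3,4,7] = [4,7] − [3,7] + [3,4],
  ∂[2,3,7] = [3,7] − [2,7] + [2,3].
As a 14×4 matrix over Z this has rank 4, with invariant factors (1,1,1,1).

Computing H_k = (kernel of ∂_k) / (image of ∂_{k+1}):

  H_0: rank C_0 − rank ∂_1 = 9 − 8 = 1, and the invariant factors of ∂_1 are all 1, so H_0 = Z.
  H_1: rank ker ∂_1 − rank ∂_2 = (14 − 8) − 4 = 2, and the invariant factors of ∂_2 are all 1, so H_1 = Z^2.
  H_2: rank ker ∂_2 − rank ∂_3 = (4 − 4) − 0 = 0, and there is no ∂_3, so H_2 = 0.

Hence the Betti numbers are b_0 = 1, b_1 = 2, b_2 = 0.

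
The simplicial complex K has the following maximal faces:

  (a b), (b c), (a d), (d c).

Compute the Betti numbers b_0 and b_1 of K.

Take the total order a < b < c < d on the vertex set. Then K (dimension 1) consists of the simplices:

  0-simplices (4): a, b, c, d
  1-simplices (4): ab, ad, bc, cd

Hence C_0 ≅ Z^4, C_1 ≅ Z^4.

∂_1: C_1 → C_0 is given by ∂[p,q] = [q] − [p].
As a 4×4 matrix over Z this has rank 3, with invariant factors (1,1,1).

Now H_k = ker ∂_k / im ∂_{k+1}, so:

  H_0: rank C_0 − rank ∂_1 = 4 − 3 = 1, and the invariant factors of ∂_1 are all 1, so H_0 = Z.
  H_1: rank ker ∂_1 − rank ∂_2 = (4 − 3) − 0 = 1, and there is no ∂_2, so H_1 = Z.

As a check, the Euler characteristic is 4 − 4 = 0, which agrees with 1 − 1 = 0.

Hence the Betti numbers are b_0 = 1, b_1 = 1.

b_0 = 1, b_1 = 1.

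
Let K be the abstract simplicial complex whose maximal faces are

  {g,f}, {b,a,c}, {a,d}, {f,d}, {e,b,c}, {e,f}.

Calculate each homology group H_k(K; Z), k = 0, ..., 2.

H_0 = Z,  H_1 = Z,  H_2 = 0.

We work with the vertex ordering a < b < c < d < e < f < g. The simplices of K, each written with vertices in increasing order, are:

  0-simplices (7): a, b, c, d, e, f, g
  1-simplices (9): ab, ac, ad, bc, be, ce, df, ef, fg
  2-simplices (2): abc, bce

so the chain groups are C_0 ≅ Z^7, C_1 ≅ Z^9, C_2 ≅ Z^2.

Boundary ∂_1: C_1 → C_0 is given by ∂[p,q] = [q] − [p]. For instance
  ∂fg = g − f.
The 7×9 boundary matrix has rank 6 and Smith normal form diag(1,1,1,1,1,1).

Boundary ∂_2: C_2 → C_1 sends each 2-simplex [p,q,r] to [q,r] − [p,r] + [p,q]. For instance
  ∂bce = ce − be + bc,
  ∂abc = bc − ac + ab.
As a 9×2 matrix over Z this has rank 2, with invariant factors (1,1).

Reading off H_k = ker ∂_k / im ∂_{k+1}:

  H_0: rank C_0 − rank ∂_1 = 7 − 6 = 1, and the invariant factors of ∂_1 are all 1, so H_0 ≅ Z.
  H_1: rank ker ∂_1 − rank ∂_2 = (9 − 6) − 2 = 1, and the invariant factors of ∂_2 are all 1, so H_1 ≅ Z.
  H_2: rank ker ∂_2 − rank ∂_3 = (2 − 2) − 0 = 0, and there is no ∂_3, so H_2 ≅ 0.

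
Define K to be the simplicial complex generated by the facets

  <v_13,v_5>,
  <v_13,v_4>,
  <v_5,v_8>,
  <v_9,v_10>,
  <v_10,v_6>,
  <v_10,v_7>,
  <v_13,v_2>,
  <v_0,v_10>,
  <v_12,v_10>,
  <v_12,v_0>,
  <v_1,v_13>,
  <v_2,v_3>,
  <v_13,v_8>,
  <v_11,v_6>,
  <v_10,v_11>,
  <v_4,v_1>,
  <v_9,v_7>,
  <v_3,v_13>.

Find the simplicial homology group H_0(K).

H_0 ≅ Z^2.

We work with the vertex ordering v_0 < v_1 < v_2 < v_3 < v_4 < v_5 < v_6 < v_7 < v_8 < v_9 < v_10 < v_11 < v_12 < v_13. The simplices of K, each written with vertices in increasing order, are:

  0-simplices (14): [v_0], [v_1], [v_2], [v_3], [v_4], [v_5], [v_6], [v_7], [v_8], [v_9], [v_10], [v_11], [v_12], [v_13]
  1-simplices (18): (18 of them)

so the chain groups are C_0 ≅ Z^14, C_1 ≅ Z^18.

Boundary ∂_1: C_1 → C_0 maps an edge to its endpoints' difference, ∂[p,q] = q − p. For instance
  ∂[v_0,v_10] = [v_10] − [v_0].
As a 14×18 matrix over Z this has rank 12, with invariant factors (1,1,1,1,1,1,1,1,1,1,1,1).

Computing H_k = (kernel of ∂_k) / (image of ∂_{k+1}):

  H_0: rank C_0 − rank ∂_1 = 14 − 12 = 2, and the invariant factors of ∂_1 are all 1, so H_0 ≅ Z^2.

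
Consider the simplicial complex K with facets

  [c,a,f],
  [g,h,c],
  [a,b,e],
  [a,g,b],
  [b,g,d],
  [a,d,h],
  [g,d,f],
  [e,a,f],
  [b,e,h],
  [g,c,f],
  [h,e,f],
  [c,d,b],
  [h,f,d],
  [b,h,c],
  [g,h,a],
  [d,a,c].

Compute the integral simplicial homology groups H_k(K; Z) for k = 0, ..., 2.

H_0 ≅ Z,  H_1 ≅ Z^2,  H_2 ≅ Z.

We work with the vertex ordering a < b < c < d < e < f < g < h. The simplices of K, each written with vertices in increasing order, are:

  0-simplices (8): a, b, c, d, e, f, g, h
  1-simplices (24): ab, ac, ad, ae, af, ag, ah, bc, bd, be, bg, bh, cd, cf, cg, ch, df, dg, dh, ef, eh, fg, fh, gh
  2-simplices (16): abe, abg, acd, acf, adh, aef, agh, bcd, bch, bdg, beh, cfg, cgh, dfg, dfh, efh

giving chain groups C_0 ≅ Z^8, C_1 ≅ Z^24, C_2 ≅ Z^16.

The boundary map ∂_1: C_1 → C_0 sends each edge [p,q] (with p < q) to q − p. For instance
  ∂ae = e − a.
This gives a 8×24 integer matrix of rank 7; reducing to Smith normal form yields diagonal entries (1,1,1,1,1,1,1).

Boundary ∂_2: C_2 → C_1 maps a triangle to the signed sum of its edges. For instance
  ∂abg = bg − ag + ab,
  ∂cfg = fg − cg + cf.
This gives a 24×16 integer matrix of rank 15; reducing to Smith normal form yields diagonal entries (1,1,1,1,1,1,1,1,1,1,1,1,1,1,1).

Reading off H_k = ker ∂_k / im ∂_{k+1}:

  H_0: rank C_0 − rank ∂_1 = 8 − 7 = 1, and the invariant factors of ∂_1 are all 1, so H_0 = Z.
  H_1: rank ker ∂_1 − rank ∂_2 = (24 − 7) − 15 = 2, and the invariant factors of ∂_2 are all 1, so H_1 = Z^2.
  H_2: rank ker ∂_2 − rank ∂_3 = (16 − 15) − 0 = 1, and there is no ∂_3, so H_2 = Z.

(K is a triangulation of the torus T^2.)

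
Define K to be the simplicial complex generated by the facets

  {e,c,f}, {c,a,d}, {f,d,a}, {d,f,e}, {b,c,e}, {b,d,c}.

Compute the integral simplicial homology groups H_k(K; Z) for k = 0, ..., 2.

Order the vertices as a < b < c < d < e < f. Listing each simplex with vertices in this order, K has dimension 2 with simplices:

  0-simplices (6): a, b, c, d, e, f
  1-simplices (12): ac, ad, af, bc, bd, be, cd, ce, cf, de, df, ef
  2-simplices (6): acd, adf, bcd, bce, cef, def

so the chain groups are C_0 ≅ Z^6, C_1 ≅ Z^12, C_2 ≅ Z^6.

∂_1: C_1 → C_0 maps an edge to its endpoints' difference, ∂[p,q] = q − p. For instance
  ∂ef = f − e.
This gives a 6×12 integer matrix of rank 5; reducing to Smith normal form yields diagonal entries (1,1,1,1,1).

∂_2: C_2 → C_1 maps a triangle to the signed sum of its edges. For instance
  ∂def = ef − df + de,
  ∂bce = ce − be + bc.
As a 12×6 matrix over Z this has rank 6, with invariant factors (1,1,1,1,1,1).

Computing H_k = (kernel of ∂_k) / (image of ∂_{k+1}):

  H_0: rank C_0 − rank ∂_1 = 6 − 5 = 1, and the invariant factors of ∂_1 are all 1, so H_0 = Z.
  H_1: rank ker ∂_1 − rank ∂_2 = (12 − 5) − 6 = 1, and the invariant factors of ∂_2 are all 1, so H_1 = Z.
  H_2: rank ker ∂_2 − rank ∂_3 = (6 − 6) − 0 = 0, and there is no ∂_3, so H_2 = 0.

H_0 = Z,  H_1 = Z,  H_2 = 0.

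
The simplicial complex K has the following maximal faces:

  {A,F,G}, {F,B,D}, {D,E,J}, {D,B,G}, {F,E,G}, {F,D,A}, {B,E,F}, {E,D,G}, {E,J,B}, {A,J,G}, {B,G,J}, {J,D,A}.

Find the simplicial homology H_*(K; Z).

We work with the vertex ordering A < B < D < E < F < G < J. The simplices of K, each written with vertices in increasing order, are:

  0-simplices (7): A, B, D, E, F, G, J
  1-simplices (18): AD, AF, AG, AJ, BD, BE, BF, BG, BJ, DE, DF, DG, DJ, EF, EG, EJ, FG, GJ
  2-simplices (12): ADF, ADJ, AFG, AGJ, BDF, BDG, BEF, BEJ, BGJ, DEG, DEJ, EFG

so the chain groups are C_0 ≅ Z^7, C_1 ≅ Z^18, C_2 ≅ Z^12.

The boundary map ∂_1: C_1 → C_0 maps an edge to its endpoints' difference, ∂[p,q] = q − p. For instance
  ∂BF = F − B.
The 7×18 boundary matrix has rank 6 and Smith normal form diag(1,1,1,1,1,1).

Boundary ∂_2: C_2 → C_1 maps a triangle to the signed sum of its edges. For instance
  ∂BDG = DG − BG + BD,
  ∂EFG = FG − EG + EF.
As a 18×12 matrix over Z this has rank 12, with invariant factors (1,1,1,1,1,1,1,1,1,1,1,2).

Computing H_k = (kernel of ∂_k) / (image of ∂_{k+1}):

  H_0: rank C_0 − rank ∂_1 = 7 − 6 = 1, and the invariant factors of ∂_1 are all 1, so H_0 = Z.
  H_1: rank ker ∂_1 − rank ∂_2 = (18 − 6) − 12 = 0, and ∂_2 has invariant factor 2 > 1, so H_1 = Z/2.
  H_2: rank ker ∂_2 − rank ∂_3 = (12 − 12) − 0 = 0, and there is no ∂_3, so H_2 = 0.

As a check, the Euler characteristic is 7 − 18 + 12 = 1, which agrees with 1 − 0 + 0 = 1.
(K is a triangulation of the real projective plane RP^2.)

H_0 = Z,  H_1 = Z/2,  H_2 = 0.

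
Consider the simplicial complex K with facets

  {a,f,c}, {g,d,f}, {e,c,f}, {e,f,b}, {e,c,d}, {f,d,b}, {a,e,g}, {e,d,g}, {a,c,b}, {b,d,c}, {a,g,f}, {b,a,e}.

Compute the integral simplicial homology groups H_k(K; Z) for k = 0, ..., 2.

H_0 = Z,  H_1 = Z/2Z,  H_2 = 0.

We work with the vertex ordering a < b < c < d < e < f < g. The simplices of K, each written with vertices in increasing order, are:

  0-simplices (7): a, b, c, d, e, f, g
  1-simplices (18): ab, ac, ae, af, ag, bc, bd, be, bf, cd, ce, cf, de, df, dg, ef, eg, fg
  2-simplices (12): abc, abe, acf, aeg, afg, bcd, bdf, bef, cde, cef, deg, dfg

giving chain groups C_0 ≅ Z^7, C_1 ≅ Z^18, C_2 ≅ Z^12.

The boundary map ∂_1: C_1 → C_0 sends each edge [p,q] (with p < q) to q − p.
This gives a 7×18 integer matrix of rank 6; reducing to Smith normal form yields diagonal entries (1,1,1,1,1,1).

The boundary map ∂_2: C_2 → C_1 maps a triangle to the signed sum of its edges. For instance
  ∂bdf = df − bf + bd,
  ∂deg = eg − dg + de.
The 18×12 boundary matrix has rank 12 and Smith normal form diag(1,1,1,1,1,1,1,1,1,1,1,2).

Reading off H_k = ker ∂_k / im ∂_{k+1}:

  H_0: rank C_0 − rank ∂_1 = 7 − 6 = 1, and the invariant factors of ∂_1 are all 1, so H_0 = Z.
  H_1: rank ker ∂_1 − rank ∂_2 = (18 − 6) − 12 = 0, and ∂_2 has invariant factor 2 > 1, so H_1 = Z/2Z.
  H_2: rank ker ∂_2 − rank ∂_3 = (12 − 12) − 0 = 0, and there is no ∂_3, so H_2 = 0.

As a check, the Euler characteristic is 7 − 18 + 12 = 1, which agrees with 1 − 0 + 0 = 1.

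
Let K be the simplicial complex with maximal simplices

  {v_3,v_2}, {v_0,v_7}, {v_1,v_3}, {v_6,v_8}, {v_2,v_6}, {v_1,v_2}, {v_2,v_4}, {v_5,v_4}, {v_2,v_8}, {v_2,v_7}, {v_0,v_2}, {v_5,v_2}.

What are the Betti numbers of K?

b_0 = 1, b_1 = 4.

Take the total order v_0 < v_1 < v_2 < v_3 < v_4 < v_5 < v_6 < v_7 < v_8 on the vertex set. Then K (dimension 1) consists of the simplices:

  0-simplices (9): [v_0], [v_1], [v_2], [v_3], [v_4], [v_5], [v_6], [v_7], [v_8]
  1-simplices (12): [v_0,v_2], [v_0,v_7], [v_1,v_2], [v_1,v_3], [v_2,v_3], [v_2,v_4], [v_2,v_5], [v_2,v_6], [v_2,v_7], [v_2,v_8], [v_4,v_5], [v_6,v_8]

so the chain groups are C_0 ≅ Z^9, C_1 ≅ Z^12.

Boundary ∂_1: C_1 → C_0 maps an edge to its endpoints' difference, ∂[p,q] = q − p. For instance
  ∂[v_2,v_8] = [v_8] − [v_2].
This gives a 9×12 integer matrix of rank 8; reducing to Smith normal form yields diagonal entries (1,1,1,1,1,1,1,1).

Now H_k = ker ∂_k / im ∂_{k+1}, so:

  H_0: rank C_0 − rank ∂_1 = 9 − 8 = 1, and the invariant factors of ∂_1 are all 1, so H_0 ≅ Z.
  H_1: rank ker ∂_1 − rank ∂_2 = (12 − 8) − 0 = 4, and there is no ∂_2, so H_1 ≅ Z^4.

As a check, the Euler characteristic is 9 − 12 = -3, which agrees with 1 − 4 = -3.

Hence the Betti numbers are b_0 = 1, b_1 = 4.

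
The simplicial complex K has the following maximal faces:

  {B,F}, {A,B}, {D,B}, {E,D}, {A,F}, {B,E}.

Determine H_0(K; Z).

Take the total order A < B < D < E < F on the vertex set. Then K (dimension 1) consists of the simplices:

  0-simplices (5): A, B, D, E, F
  1-simplices (6): AB, AF, BD, BE, BF, DE

Hence C_0 ≅ Z^5, C_1 ≅ Z^6.

Boundary ∂_1: C_1 → C_0 sends each edge [p,q] (with p < q) to q − p. For instance
  ∂DE = E − D.
The 5×6 boundary matrix has rank 4 and Smith normal form diag(1,1,1,1).

From H_k ≅ ker(∂_k) / im(∂_{k+1}) we obtain:

  H_0: rank C_0 − rank ∂_1 = 5 − 4 = 1, and the invariant factors of ∂_1 are all 1, so H_0 = Z.

H_0 = Z.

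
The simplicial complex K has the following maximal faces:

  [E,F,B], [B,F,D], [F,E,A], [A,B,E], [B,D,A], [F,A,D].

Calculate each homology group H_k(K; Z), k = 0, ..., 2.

H_0 = Z,  H_1 = 0,  H_2 = Z.

K has 5 vertices, 9 edges, 6 triangles.
rank ∂_0 = 0, rank ∂_1 = 4 ⇒ b_0 = 5 − 0 − 4 = 1; all invariant factors of ∂_1 are 1 so no torsion. So H_0 ≅ Z.
rank ∂_1 = 4, rank ∂_2 = 5 ⇒ b_1 = 9 − 4 − 5 = 0; all invariant factors of ∂_2 are 1 so no torsion. So H_1 ≅ 0.
rank ∂_2 = 5, rank ∂_3 = 0 ⇒ b_2 = 6 − 5 − 0 = 1. So H_2 ≅ Z.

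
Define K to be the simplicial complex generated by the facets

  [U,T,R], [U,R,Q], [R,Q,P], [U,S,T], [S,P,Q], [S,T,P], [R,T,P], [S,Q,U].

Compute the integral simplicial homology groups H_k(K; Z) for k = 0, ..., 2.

We work with the vertex ordering P < Q < R < S < T < U. The simplices of K, each written with vertices in increasing order, are:

  0-simplices (6): P, Q, R, S, T, U
  1-simplices (12): PQ, PR, PS, PT, QR, QS, QU, RT, RU, ST, SU, TU
  2-simplices (8): PQR, PQS, PRT, PST, QRU, QSU, RTU, STU

so the chain groups are C_0 ≅ Z^6, C_1 ≅ Z^12, C_2 ≅ Z^8.

∂_1: C_1 → C_0 sends each edge [p,q] (with p < q) to q − p. For instance
  ∂PS = S − P.
The 6×12 boundary matrix has rank 5 and Smith normal form diag(1,1,1,1,1).

The boundary map ∂_2: C_2 → C_1 maps a triangle to the signed sum of its edges. For instance
  ∂PRT = RT − PT + PR,
  ∂QSU = SU − QU + QS.
This gives a 12×8 integer matrix of rank 7; reducing to Smith normal form yields diagonal entries (1,1,1,1,1,1,1).

Computing H_k = (kernel of ∂_k) / (image of ∂_{k+1}):

  H_0: rank C_0 − rank ∂_1 = 6 − 5 = 1, and the invariant factors of ∂_1 are all 1, so H_0 = Z.
  H_1: rank ker ∂_1 − rank ∂_2 = (12 − 5) − 7 = 0, and the invariant factors of ∂_2 are all 1, so H_1 = 0.
  H_2: rank ker ∂_2 − rank ∂_3 = (8 − 7) − 0 = 1, and there is no ∂_3, so H_2 = Z.

As a check, the Euler characteristic is 6 − 12 + 8 = 2, which agrees with 1 − 0 + 1 = 2.

H_0 ≅ Z,  H_1 = 0,  H_2 ≅ Z.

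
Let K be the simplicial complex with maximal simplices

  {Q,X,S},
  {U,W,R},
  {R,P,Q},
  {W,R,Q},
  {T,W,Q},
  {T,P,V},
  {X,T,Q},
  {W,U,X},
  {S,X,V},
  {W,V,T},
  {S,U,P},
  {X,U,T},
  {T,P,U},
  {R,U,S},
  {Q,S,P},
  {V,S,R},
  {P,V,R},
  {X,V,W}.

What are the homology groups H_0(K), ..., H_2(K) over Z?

Take the total order P < Q < R < S < T < U < V < W < X on the vertex set. Then K (dimension 2) consists of the simplices:

  0-simplices (9): P, Q, R, S, T, U, V, W, X
  1-simplices (27): PQ, PR, PS, PT, PU, PV, QR, QS, QT, QW, QX, RS, RU, RV, RW, SU, SV, SX, TU, TV, TW, TX, UW, UX, VW, VX, WX
  2-simplices (18): PQR, PQS, PRV, PSU, PTU, PTV, QRW, QSX, QTW, QTX, RSU, RSV, RUW, SVX, TUX, TVW, UWX, VWX

Hence C_0 ≅ Z^9, C_1 ≅ Z^27, C_2 ≅ Z^18.

Boundary ∂_1: C_1 → C_0 is given by ∂[p,q] = [q] − [p]. For instance
  ∂PS = S − P.
The 9×27 boundary matrix has rank 8 and Smith normal form diag(1,1,1,1,1,1,1,1).

Boundary ∂_2: C_2 → C_1 acts by ∂[p,q,r] = [q,r] − [p,r] + [p,q]. For instance
  ∂SVX = VX − SX + SV,
  ∂PTU = TU − PU + PT.
This gives a 27×18 integer matrix of rank 18; reducing to Smith normal form yields diagonal entries (1,1,1,1,1,1,1,1,1,1,1,1,1,1,1,1,1,2).

Reading off H_k = ker ∂_k / im ∂_{k+1}:

  H_0: rank C_0 − rank ∂_1 = 9 − 8 = 1, and the invariant factors of ∂_1 are all 1, so H_0 = Z.
  H_1: rank ker ∂_1 − rank ∂_2 = (27 − 8) − 18 = 1, and ∂_2 has invariant factor 2 > 1, so H_1 = Z ⊕ Z/2.
  H_2: rank ker ∂_2 − rank ∂_3 = (18 − 18) − 0 = 0, and there is no ∂_3, so H_2 = 0.

H_0 = Z,  H_1 = Z ⊕ Z/2,  H_2 = 0.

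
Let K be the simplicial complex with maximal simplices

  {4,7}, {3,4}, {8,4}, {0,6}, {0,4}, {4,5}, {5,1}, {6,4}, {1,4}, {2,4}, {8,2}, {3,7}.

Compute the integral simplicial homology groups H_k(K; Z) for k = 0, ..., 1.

H_0 = Z,  H_1 = Z^4.

Fix the vertex order 0 < 1 < 2 < 3 < 4 < 5 < 6 < 7 < 8 and write every simplex with vertices in increasing order. Then dim K = 1 and the simplices of K are:

  0-simplices (9): [0], [1], [2], [3], [4], [5], [6], [7], [8]
  1-simplices (12): [0,4], [0,6], [1,4], [1,5], [2,4], [2,8], [3,4], [3,7], [4,5], [4,6], [4,7], [4,8]

Hence C_0 ≅ Z^9, C_1 ≅ Z^12.

Boundary ∂_1: C_1 → C_0 sends each edge [p,q] (with p < q) to q − p. For instance
  ∂[4,7] = [7] − [4].
The 9×12 boundary matrix has rank 8 and Smith normal form diag(1,1,1,1,1,1,1,1).

Now H_k = ker ∂_k / im ∂_{k+1}, so:

  H_0: rank C_0 − rank ∂_1 = 9 − 8 = 1, and the invariant factors of ∂_1 are all 1, so H_0 = Z.
  H_1: rank ker ∂_1 − rank ∂_2 = (12 − 8) − 0 = 4, and there is no ∂_2, so H_1 = Z^4.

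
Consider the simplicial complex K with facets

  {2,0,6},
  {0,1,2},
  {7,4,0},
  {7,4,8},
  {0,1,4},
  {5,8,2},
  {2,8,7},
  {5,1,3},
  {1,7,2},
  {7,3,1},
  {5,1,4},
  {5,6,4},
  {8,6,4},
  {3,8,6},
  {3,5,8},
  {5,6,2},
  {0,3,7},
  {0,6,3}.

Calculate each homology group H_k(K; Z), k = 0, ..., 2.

H_0 ≅ Z,  H_1 ≅ Z × Z/2,  H_2 = 0.

K has 9 vertices, 27 edges, 18 triangles.
rank ∂_0 = 0, rank ∂_1 = 8 ⇒ b_0 = 9 − 0 − 8 = 1; all invariant factors of ∂_1 are 1 so no torsion. So H_0 ≅ Z.
rank ∂_1 = 8, rank ∂_2 = 18 ⇒ b_1 = 27 − 8 − 18 = 1; ∂_2 has invariant factor(s) [2] giving torsion. So H_1 ≅ Z × Z/2.
rank ∂_2 = 18, rank ∂_3 = 0 ⇒ b_2 = 18 − 18 − 0 = 0. So H_2 ≅ 0.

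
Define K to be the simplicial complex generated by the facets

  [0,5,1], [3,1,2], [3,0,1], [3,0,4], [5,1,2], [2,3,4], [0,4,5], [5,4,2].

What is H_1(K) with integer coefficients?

Order the vertices as 0 < 1 < 2 < 3 < 4 < 5. Listing each simplex with vertices in this order, K has dimension 2 with simplices:

  0-simplices (6): [0], [1], [2], [3], [4], [5]
  1-simplices (12): [0,1], [0,3], [0,4], [0,5], [1,2], [1,3], [1,5], [2,3], [2,4], [2,5], [3,4], [4,5]
  2-simplices (8): [0,1,3], [0,1,5], [0,3,4], [0,4,5], [1,2,3], [1,2,5], [2,3,4], [2,4,5]

giving chain groups C_0 ≅ Z^6, C_1 ≅ Z^12, C_2 ≅ Z^8.

∂_1: C_1 → C_0 sends each edge [p,q] (with p < q) to q − p. For instance
  ∂[0,1] = [1] − [0].
This gives a 6×12 integer matrix of rank 5; reducing to Smith normal form yields diagonal entries (1,1,1,1,1).

∂_2: C_2 → C_1 maps a triangle to the signed sum of its edges. For instance
  ∂[0,1,3] = [1,3] − [0,3] + [0,1],
  ∂[0,3,4] = [3,4] − [0,4] + [0,3].
As a 12×8 matrix over Z this has rank 7, with invariant factors (1,1,1,1,1,1,1).

From H_k ≅ ker(∂_k) / im(∂_{k+1}) we obtain:

  H_1: rank ker ∂_1 − rank ∂_2 = (12 − 5) − 7 = 0, and the invariant factors of ∂_2 are all 1, so H_1 ≅ 0.

(K is a triangulation of the 2-sphere S^2.)

H_1 = 0.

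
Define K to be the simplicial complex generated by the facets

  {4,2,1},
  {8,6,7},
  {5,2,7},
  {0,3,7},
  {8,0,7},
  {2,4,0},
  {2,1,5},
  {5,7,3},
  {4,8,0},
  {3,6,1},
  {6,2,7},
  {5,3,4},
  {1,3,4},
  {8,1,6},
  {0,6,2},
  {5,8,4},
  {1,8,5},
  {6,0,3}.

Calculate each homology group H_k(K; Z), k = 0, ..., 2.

K has 9 vertices, 27 edges, 18 triangles.
rank ∂_0 = 0, rank ∂_1 = 8 ⇒ b_0 = 9 − 0 − 8 = 1; all invariant factors of ∂_1 are 1 so no torsion. So H_0 = Z.
rank ∂_1 = 8, rank ∂_2 = 18 ⇒ b_1 = 27 − 8 − 18 = 1; ∂_2 has invariant factor(s) [2] giving torsion. So H_1 = Z ⊕ Z_2.
rank ∂_2 = 18, rank ∂_3 = 0 ⇒ b_2 = 18 − 18 − 0 = 0. So H_2 = 0.

H_0 = Z,  H_1 = Z ⊕ Z_2,  H_2 = 0.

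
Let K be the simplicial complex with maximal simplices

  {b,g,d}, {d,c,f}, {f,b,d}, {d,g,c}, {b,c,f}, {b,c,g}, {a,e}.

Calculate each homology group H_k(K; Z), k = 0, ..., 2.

H_0 ≅ Z^2,  H_1 = 0,  H_2 ≅ Z.

K has 7 vertices, 10 edges, 6 triangles.
rank ∂_0 = 0, rank ∂_1 = 5 ⇒ b_0 = 7 − 0 − 5 = 2; all invariant factors of ∂_1 are 1 so no torsion. So H_0 ≅ Z^2.
rank ∂_1 = 5, rank ∂_2 = 5 ⇒ b_1 = 10 − 5 − 5 = 0; all invariant factors of ∂_2 are 1 so no torsion. So H_1 ≅ 0.
rank ∂_2 = 5, rank ∂_3 = 0 ⇒ b_2 = 6 − 5 − 0 = 1. So H_2 ≅ Z.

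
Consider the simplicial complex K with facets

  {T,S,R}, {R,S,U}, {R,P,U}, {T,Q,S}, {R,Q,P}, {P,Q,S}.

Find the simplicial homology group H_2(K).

Order the vertices as P < Q < R < S < T < U. Listing each simplex with vertices in this order, K has dimension 2 with simplices:

  0-simplices (6): P, Q, R, S, T, U
  1-simplices (12): PQ, PR, PS, PU, QR, QS, QT, RS, RT, RU, ST, SU
  2-simplices (6): PQR, PQS, PRU, QST, RST, RSU

giving chain groups C_0 ≅ Z^6, C_1 ≅ Z^12, C_2 ≅ Z^6.

∂_1: C_1 → C_0 maps an edge to its endpoints' difference, ∂[p,q] = q − p. For instance
  ∂QR = R − Q.
The 6×12 boundary matrix has rank 5 and Smith normal form diag(1,1,1,1,1).

The boundary map ∂_2: C_2 → C_1 maps a triangle to the signed sum of its edges. For instance
  ∂QST = ST − QT + QS,
  ∂RST = ST − RT + RS.
As a 12×6 matrix over Z this has rank 6, with invariant factors (1,1,1,1,1,1).

Reading off H_k = ker ∂_k / im ∂_{k+1}:

  H_2: rank ker ∂_2 − rank ∂_3 = (6 − 6) − 0 = 0, and there is no ∂_3, so H_2 ≅ 0.

H_2 = 0.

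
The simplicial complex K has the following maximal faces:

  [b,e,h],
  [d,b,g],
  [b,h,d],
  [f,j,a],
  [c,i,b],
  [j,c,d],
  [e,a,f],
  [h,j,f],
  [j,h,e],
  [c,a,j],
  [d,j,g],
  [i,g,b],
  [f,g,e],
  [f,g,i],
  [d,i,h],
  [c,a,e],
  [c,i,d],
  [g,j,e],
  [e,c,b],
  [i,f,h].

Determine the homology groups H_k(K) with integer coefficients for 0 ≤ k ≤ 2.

H_0 ≅ Z,  H_1 ≅ Z ⊕ Z/2Z,  H_2 = 0.

Take the total order a < b < c < d < e < f < g < h < i < j on the vertex set. Then K (dimension 2) consists of the simplices:

  0-simplices (10): a, b, c, d, e, f, g, h, i, j
  1-simplices (30): ac, ae, af, aj, bc, bd, be, bg, bh, bi, cd, ce, ci, cj, dg, dh, di, dj, ef, eg, eh, ej, fg, fh, fi, fj, gi, gj, hi, hj
  2-simplices (20): ace, acj, aef, afj, bce, bci, bdg, bdh, beh, bgi, cdi, cdj, dgj, dhi, efg, egj, ehj, fgi, fhi, fhj

Hence C_0 ≅ Z^10, C_1 ≅ Z^30, C_2 ≅ Z^20.

∂_1: C_1 → C_0 sends each edge [p,q] (with p < q) to q − p. For instance
  ∂fj = j − f.
The 10×30 boundary matrix has rank 9 and Smith normal form diag(1,1,1,1,1,1,1,1,1).

The boundary map ∂_2: C_2 → C_1 acts by ∂[p,q,r] = [q,r] − [p,r] + [p,q]. For instance
  ∂bdh = dh − bh + bd,
  ∂bgi = gi − bi + bg.
As a 30×20 matrix over Z this has rank 20, with invariant factors (1,1,1,1,1,1,1,1,1,1,1,1,1,1,1,1,1,1,1,2).

Computing H_k = (kernel of ∂_k) / (image of ∂_{k+1}):

  H_0: rank C_0 − rank ∂_1 = 10 − 9 = 1, and the invariant factors of ∂_1 are all 1, so H_0 ≅ Z.
  H_1: rank ker ∂_1 − rank ∂_2 = (30 − 9) − 20 = 1, and ∂_2 has invariant factor 2 > 1, so H_1 ≅ Z ⊕ Z/2Z.
  H_2: rank ker ∂_2 − rank ∂_3 = (20 − 20) − 0 = 0, and there is no ∂_3, so H_2 ≅ 0.

As a check, the Euler characteristic is 10 − 30 + 20 = 0, which agrees with 1 − 1 + 0 = 0.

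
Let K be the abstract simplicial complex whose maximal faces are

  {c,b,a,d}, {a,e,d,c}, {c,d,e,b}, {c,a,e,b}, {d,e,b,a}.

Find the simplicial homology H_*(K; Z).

Fix the vertex order a < b < c < d < e and write every simplex with vertices in increasing order. Then dim K = 3 and the simplices of K are:

  0-simplices (5): a, b, c, d, e
  1-simplices (10): ab, ac, ad, ae, bc, bd, be, cd, ce, de
  2-simplices (10): abc, abd, abe, acd, ace, ade, bcd, bce, bde, cde
  3-simplices (5): abcd, abce, abde, acde, bcde

giving chain groups C_0 ≅ Z^5, C_1 ≅ Z^10, C_2 ≅ Z^10, C_3 ≅ Z^5.

∂_1: C_1 → C_0 is given by ∂[p,q] = [q] − [p].
The 5×10 boundary matrix has rank 4 and Smith normal form diag(1,1,1,1).

The boundary map ∂_2: C_2 → C_1 sends each 2-simplex [p,q,r] to [q,r] − [p,r] + [p,q]. For instance
  ∂abe = be − ae + ab,
  ∂bde = de − be + bd.
The resulting 10×10 matrix has rank 6, and its Smith normal form has invariant factors (1,1,1,1,1,1).

Boundary ∂_3: C_3 → C_2 sends each 3-simplex σ to the alternating sum Σ_i (−1)^i (σ with its i-th vertex removed). For instance
  ∂bcde = cde − bde + bce − bcd,
  ∂abcd = bcd − acd + abd − abc.
The resulting 10×5 matrix has rank 4, and its Smith normal form has invariant factors (1,1,1,1).

Computing H_k = (kernel of ∂_k) / (image of ∂_{k+1}):

  H_0: rank C_0 − rank ∂_1 = 5 − 4 = 1, and the invariant factors of ∂_1 are all 1, so H_0 ≅ Z.
  H_1: rank ker ∂_1 − rank ∂_2 = (10 − 4) − 6 = 0, and the invariant factors of ∂_2 are all 1, so H_1 ≅ 0.
  H_2: rank ker ∂_2 − rank ∂_3 = (10 − 6) − 4 = 0, and the invariant factors of ∂_3 are all 1, so H_2 ≅ 0.
  H_3: rank ker ∂_3 − rank ∂_4 = (5 − 4) − 0 = 1, and there is no ∂_4, so H_3 ≅ Z.

(K is a triangulation of the 3-sphere S^3.)

H_0 ≅ Z,  H_1 = 0,  H_2 = 0,  H_3 ≅ Z.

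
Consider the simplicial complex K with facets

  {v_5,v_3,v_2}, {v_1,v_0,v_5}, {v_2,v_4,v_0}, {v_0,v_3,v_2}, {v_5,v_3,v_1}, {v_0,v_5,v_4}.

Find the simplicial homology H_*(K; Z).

We work with the vertex ordering v_0 < v_1 < v_2 < v_3 < v_4 < v_5. The simplices of K, each written with vertices in increasing order, are:

  0-simplices (6): [v_0], [v_1], [v_2], [v_3], [v_4], [v_5]
  1-simplices (12): [v_0,v_1], [v_0,v_2], [v_0,v_3], [v_0,v_4], [v_0,v_5], [v_1,v_3], [v_1,v_5], [v_2,v_3], [v_2,v_4], [v_2,v_5], [v_3,v_5], [v_4,v_5]
  2-simplices (6): [v_0,v_1,v_5], [v_0,v_2,v_3], [v_0,v_2,v_4], [v_0,v_4,v_5], [v_1,v_3,v_5], [v_2,v_3,v_5]

Hence C_0 ≅ Z^6, C_1 ≅ Z^12, C_2 ≅ Z^6.

Boundary ∂_1: C_1 → C_0 maps an edge to its endpoints' difference, ∂[p,q] = q − p. For instance
  ∂[v_2,v_3] = [v_3] − [v_2].
The 6×12 boundary matrix has rank 5 and Smith normal form diag(1,1,1,1,1).

Boundary ∂_2: C_2 → C_1 maps a triangle to the signed sum of its edges. For instance
  ∂[v_2,v_3,v_5] = [v_3,v_5] − [v_2,v_5] + [v_2,v_3],
  ∂[v_0,v_1,v_5] = [v_1,v_5] − [v_0,v_5] + [v_0,v_1].
The 12×6 boundary matrix has rank 6 and Smith normal form diag(1,1,1,1,1,1).

From H_k ≅ ker(∂_k) / im(∂_{k+1}) we obtain:

  H_0: rank C_0 − rank ∂_1 = 6 − 5 = 1, and the invariant factors of ∂_1 are all 1, so H_0 = Z.
  H_1: rank ker ∂_1 − rank ∂_2 = (12 − 5) − 6 = 1, and the invariant factors of ∂_2 are all 1, so H_1 = Z.
  H_2: rank ker ∂_2 − rank ∂_3 = (6 − 6) − 0 = 0, and there is no ∂_3, so H_2 = 0.

H_0 ≅ Z,  H_1 ≅ Z,  H_2 = 0.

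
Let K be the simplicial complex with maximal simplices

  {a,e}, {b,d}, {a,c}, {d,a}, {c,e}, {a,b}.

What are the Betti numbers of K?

Take the total order a < b < c < d < e on the vertex set. Then K (dimension 1) consists of the simplices:

  0-simplices (5): a, b, c, d, e
  1-simplices (6): ab, ac, ad, ae, bd, ce

so the chain groups are C_0 ≅ Z^5, C_1 ≅ Z^6.

∂_1: C_1 → C_0 is given by ∂[p,q] = [q] − [p]. For instance
  ∂ae = e − a.
The 5×6 boundary matrix has rank 4 and Smith normal form diag(1,1,1,1).

Computing H_k = (kernel of ∂_k) / (image of ∂_{k+1}):

  H_0: rank C_0 − rank ∂_1 = 5 − 4 = 1, and the invariant factors of ∂_1 are all 1, so H_0 ≅ Z.
  H_1: rank ker ∂_1 − rank ∂_2 = (6 − 4) − 0 = 2, and there is no ∂_2, so H_1 ≅ Z^2.

(K is a triangulation of a wedge of 2 circles.)

Hence the Betti numbers are b_0 = 1, b_1 = 2.

b_0 = 1, b_1 = 2.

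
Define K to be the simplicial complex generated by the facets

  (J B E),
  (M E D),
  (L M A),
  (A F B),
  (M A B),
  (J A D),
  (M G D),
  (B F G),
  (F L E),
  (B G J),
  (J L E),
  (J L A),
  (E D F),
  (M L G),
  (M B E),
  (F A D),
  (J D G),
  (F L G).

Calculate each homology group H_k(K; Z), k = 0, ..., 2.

Fix the vertex order A < B < D < E < F < G < J < L < M and write every simplex with vertices in increasing order. Then dim K = 2 and the simplices of K are:

  0-simplices (9): A, B, D, E, F, G, J, L, M
  1-simplices (27): AB, AD, AF, AJ, AL, AM, BE, BF, BG, BJ, BM, DE, DF, DG, DJ, DM, EF, EJ, EL, EM, FG, FL, GJ, GL, GM, JL, LM
  2-simplices (18): ABF, ABM, ADF, ADJ, AJL, ALM, BEJ, BEM, BFG, BGJ, DEF, DEM, DGJ, DGM, EFL, EJL, FGL, GLM

Hence C_0 ≅ Z^9, C_1 ≅ Z^27, C_2 ≅ Z^18.

The boundary map ∂_1: C_1 → C_0 maps an edge to its endpoints' difference, ∂[p,q] = q − p. For instance
  ∂GL = L − G.
The resulting 9×27 matrix has rank 8, and its Smith normal form has invariant factors (1,1,1,1,1,1,1,1).

∂_2: C_2 → C_1 sends each 2-simplex [p,q,r] to [q,r] − [p,r] + [p,q]. For instance
  ∂DEF = EF − DF + DE,
  ∂EFL = FL − EL + EF.
The 27×18 boundary matrix has rank 17 and Smith normal form diag(1,1,1,1,1,1,1,1,1,1,1,1,1,1,1,1,1).

Reading off H_k = ker ∂_k / im ∂_{k+1}:

  H_0: rank C_0 − rank ∂_1 = 9 − 8 = 1, and the invariant factors of ∂_1 are all 1, so H_0 = Z.
  H_1: rank ker ∂_1 − rank ∂_2 = (27 − 8) − 17 = 2, and the invariant factors of ∂_2 are all 1, so H_1 = Z^2.
  H_2: rank ker ∂_2 − rank ∂_3 = (18 − 17) − 0 = 1, and there is no ∂_3, so H_2 = Z.

H_0 = Z,  H_1 = Z^2,  H_2 = Z.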